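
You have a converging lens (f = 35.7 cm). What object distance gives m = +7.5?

30.9 cm

m = −d_i/d_o ⇒ d_i = −m·d_o.
1/f = 1/d_o + 1/d_i = 1/d_o − 1/(m·d_o) = (1 − 1/m)/d_o, so d_o = f(1 − 1/m) = (35.70)(1 − 1/(+7.5)) = 30.9 cm.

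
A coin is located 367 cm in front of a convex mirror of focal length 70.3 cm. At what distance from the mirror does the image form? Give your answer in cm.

For a convex mirror, f = -70.3 cm.
Mirror equation: 1/s_i = 1/f − 1/s_o = 1/(-70.30) − 1/(367) = -0.01422 − 0.002725 = -0.01695, so s_i = -59.0 cm.
The image is virtual, upright and reduced, behind the mirror.

59.0 cm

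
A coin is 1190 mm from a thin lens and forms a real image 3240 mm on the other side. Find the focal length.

Real image ⇒ d_i = +3240 mm.
1/f = 1/d_o + 1/d_i = 1/(1190) + 1/(3240) = 0.001149, so f = 870 mm.
Since f is positive, the thin lens is converging.

f = 870 mm (converging)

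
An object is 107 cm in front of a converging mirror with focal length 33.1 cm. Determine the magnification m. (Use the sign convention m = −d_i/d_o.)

1/d_i = 1/f − 1/d_o = 1/(33.10) − 1/(107) = 0.02087, so d_i = 47.93 cm.
m = −d_i/d_o = −(47.93)/(107) = -0.448.
The image is real, inverted and reduced, in front of the mirror.

m = -0.448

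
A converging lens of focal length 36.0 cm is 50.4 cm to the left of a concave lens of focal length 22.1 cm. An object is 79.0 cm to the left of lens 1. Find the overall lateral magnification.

Lens 1: 1/d_i1 = 1/(36.0) − 1/(79.0) = 0.01512, so d_i1 = 66.14 cm; m₁ = −d_i1/d_o1 = -0.8372.
d_o2 = 50.4 − (66.14) = -15.74 cm (virtual object).
f₂ = −22.1 cm (diverging).
Lens 2: 1/d_i2 = 1/(-22.1) − 1/(-15.74) = 0.01828, so d_i2 = 54.69 cm; m₂ = −d_i2/d_o2 = +3.475.
m = m₁·m₂ = (-0.8372)(+3.475) = -2.91.

m = -2.91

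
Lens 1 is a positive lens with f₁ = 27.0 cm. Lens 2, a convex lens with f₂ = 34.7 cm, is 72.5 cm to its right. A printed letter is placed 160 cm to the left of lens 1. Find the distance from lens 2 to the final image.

Lens 1: 1/d_i1 = 1/f₁ − 1/d_o1 = 1/(27.0) − 1/(160) = 0.03079, so d_i1 = 32.48 cm.
The intermediate image is 32.48 cm to the right of lens 1, which is 72.5 − (32.48) = 40.02 cm to the left of lens 2, so d_o2 = +40.02 cm.
Lens 2: 1/d_i2 = 1/f₂ − 1/d_o2 = 1/(34.7) − 1/(40.02) = 0.003831, so d_i2 = 261 cm.
The final image is real, 261 cm to the right of lens 2 (overall magnification ≈ 1.3).

261 cm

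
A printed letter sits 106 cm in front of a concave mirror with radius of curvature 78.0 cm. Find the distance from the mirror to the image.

61.7 cm

f = R/2 = 78.0/2 = 39.00 cm.
Mirror equation: 1/s_i = 1/f − 1/s_o = 1/(39.00) − 1/(106) = 0.02564 − 0.009434 = 0.01621, so s_i = 61.7 cm.
The image is real, inverted and reduced, in front of the mirror.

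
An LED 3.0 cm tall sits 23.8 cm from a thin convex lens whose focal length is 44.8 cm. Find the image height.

6.40 cm

1/d_i = 1/f − 1/d_o = 1/(44.80) − 1/(23.8) = -0.01970, so d_i = -50.77 cm.
m = −d_i/d_o = +2.133.
|h_i| = |m|·h_o = 2.133 × 3.0 = 6.40 cm. The image is virtual, upright and enlarged, on the same side as the object.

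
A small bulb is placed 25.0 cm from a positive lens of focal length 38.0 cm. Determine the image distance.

Thin-lens equation: 1/s_i = 1/f − 1/s_o = 1/(38.00) − 1/(25.0) = 0.02632 − 0.04000 = -0.01368, so s_i = -73.1 cm.
The image is virtual, upright and enlarged, on the same side as the object.

73.1 cm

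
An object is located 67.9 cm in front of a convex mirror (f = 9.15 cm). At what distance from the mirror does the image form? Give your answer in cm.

8.06 cm

For a convex mirror, f = -9.15 cm.
Mirror equation: 1/s_i = 1/f − 1/s_o = 1/(-9.150) − 1/(67.9) = -0.1093 − 0.01473 = -0.1240, so s_i = -8.06 cm.
The image is virtual, upright and reduced, behind the mirror.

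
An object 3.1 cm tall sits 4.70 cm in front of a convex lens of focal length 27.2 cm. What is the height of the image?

1/d_i = 1/f − 1/d_o = 1/(27.20) − 1/(4.70) = -0.1760, so d_i = -5.682 cm.
m = −d_i/d_o = +1.209.
|h_i| = |m|·h_o = 1.209 × 3.1 = 3.75 cm. The image is virtual, upright and enlarged, on the same side as the object.

3.75 cm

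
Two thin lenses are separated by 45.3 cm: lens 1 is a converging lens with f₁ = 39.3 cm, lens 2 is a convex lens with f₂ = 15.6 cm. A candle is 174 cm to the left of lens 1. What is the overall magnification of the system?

m = -0.216

Lens 1: 1/d_i1 = 1/(39.3) − 1/(174) = 0.01970, so d_i1 = 50.77 cm; m₁ = −d_i1/d_o1 = -0.2918.
d_o2 = 45.3 − (50.77) = -5.470 cm (virtual object).
Lens 2: 1/d_i2 = 1/(15.6) − 1/(-5.470) = 0.2469, so d_i2 = 4.050 cm; m₂ = −d_i2/d_o2 = +0.7404.
m = m₁·m₂ = (-0.2918)(+0.7404) = -0.216.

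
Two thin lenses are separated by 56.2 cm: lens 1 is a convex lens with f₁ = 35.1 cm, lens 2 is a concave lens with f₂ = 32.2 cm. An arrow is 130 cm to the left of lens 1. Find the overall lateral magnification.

Lens 1: 1/d_i1 = 1/(35.1) − 1/(130) = 0.02080, so d_i1 = 48.08 cm; m₁ = −d_i1/d_o1 = -0.3698.
d_o2 = 56.2 − (48.08) = 8.120 cm.
f₂ = −32.2 cm (diverging).
Lens 2: 1/d_i2 = 1/(-32.2) − 1/(8.120) = -0.1542, so d_i2 = -6.485 cm; m₂ = −d_i2/d_o2 = +0.7986.
m = m₁·m₂ = (-0.3698)(+0.7986) = -0.295.

m = -0.295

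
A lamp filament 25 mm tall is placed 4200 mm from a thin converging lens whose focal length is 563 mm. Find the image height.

1/d_i = 1/f − 1/d_o = 1/(563.0) − 1/(4200) = 0.001538, so d_i = 650.2 mm.
m = −d_i/d_o = -0.1548.
|h_i| = |m|·h_o = 0.1548 × 25 = 3.87 mm. The image is real, inverted and reduced, on the far side of the lens.

3.87 mm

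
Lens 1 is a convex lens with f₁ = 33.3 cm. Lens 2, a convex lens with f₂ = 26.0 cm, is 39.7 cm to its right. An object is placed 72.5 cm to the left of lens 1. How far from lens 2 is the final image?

11.9 cm

Lens 1: 1/d_i1 = 1/f₁ − 1/d_o1 = 1/(33.3) − 1/(72.5) = 0.01624, so d_i1 = 61.59 cm.
The intermediate image is 61.59 cm to the right of lens 1, which lies 21.89 cm to the right of lens 2 — a virtual object — so d_o2 = −21.89 cm.
Lens 2: 1/d_i2 = 1/f₂ − 1/d_o2 = 1/(26.0) − 1/(-21.89) = 0.08414, so d_i2 = 11.9 cm.
The final image is real, 11.9 cm to the right of lens 2 (overall magnification ≈ -0.46).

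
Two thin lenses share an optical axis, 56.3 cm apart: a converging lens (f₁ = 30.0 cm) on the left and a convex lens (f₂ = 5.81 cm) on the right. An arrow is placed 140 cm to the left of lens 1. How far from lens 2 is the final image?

8.55 cm

Lens 1: 1/d_i1 = 1/f₁ − 1/d_o1 = 1/(30.0) − 1/(140) = 0.02619, so d_i1 = 38.18 cm.
The intermediate image is 38.18 cm to the right of lens 1, which is 56.3 − (38.18) = 18.12 cm to the left of lens 2, so d_o2 = +18.12 cm.
Lens 2: 1/d_i2 = 1/f₂ − 1/d_o2 = 1/(5.81) − 1/(18.12) = 0.1169, so d_i2 = 8.55 cm.
The final image is real, 8.55 cm to the right of lens 2 (overall magnification ≈ 0.13).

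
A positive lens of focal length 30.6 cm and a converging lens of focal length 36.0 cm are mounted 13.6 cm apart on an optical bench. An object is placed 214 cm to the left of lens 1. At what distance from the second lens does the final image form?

13.7 cm

Lens 1: 1/d_i1 = 1/f₁ − 1/d_o1 = 1/(30.6) − 1/(214) = 0.02801, so d_i1 = 35.71 cm.
The intermediate image is 35.71 cm to the right of lens 1, which lies 22.11 cm to the right of lens 2 — a virtual object — so d_o2 = −22.11 cm.
Lens 2: 1/d_i2 = 1/f₂ − 1/d_o2 = 1/(36.0) − 1/(-22.11) = 0.07301, so d_i2 = 13.7 cm.
The final image is real, 13.7 cm to the right of lens 2 (overall magnification ≈ -0.10).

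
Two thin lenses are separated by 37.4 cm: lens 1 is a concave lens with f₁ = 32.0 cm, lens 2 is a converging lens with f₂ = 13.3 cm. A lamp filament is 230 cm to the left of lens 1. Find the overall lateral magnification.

m = -0.0311

f₁ = −32.0 cm (diverging).
Lens 1: 1/d_i1 = 1/(-32.0) − 1/(230) = -0.03560, so d_i1 = -28.09 cm; m₁ = −d_i1/d_o1 = +0.1221.
d_o2 = 37.4 − (-28.09) = 65.49 cm.
Lens 2: 1/d_i2 = 1/(13.3) − 1/(65.49) = 0.05992, so d_i2 = 16.69 cm; m₂ = −d_i2/d_o2 = -0.2548.
m = m₁·m₂ = (+0.1221)(-0.2548) = -0.0311.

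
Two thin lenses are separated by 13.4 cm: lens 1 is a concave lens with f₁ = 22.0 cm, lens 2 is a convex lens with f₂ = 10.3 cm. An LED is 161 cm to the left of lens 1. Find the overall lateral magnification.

f₁ = −22.0 cm (diverging).
Lens 1: 1/d_i1 = 1/(-22.0) − 1/(161) = -0.05167, so d_i1 = -19.36 cm; m₁ = −d_i1/d_o1 = +0.1202.
d_o2 = 13.4 − (-19.36) = 32.76 cm.
Lens 2: 1/d_i2 = 1/(10.3) − 1/(32.76) = 0.06656, so d_i2 = 15.02 cm; m₂ = −d_i2/d_o2 = -0.4586.
m = m₁·m₂ = (+0.1202)(-0.4586) = -0.0551.

m = -0.0551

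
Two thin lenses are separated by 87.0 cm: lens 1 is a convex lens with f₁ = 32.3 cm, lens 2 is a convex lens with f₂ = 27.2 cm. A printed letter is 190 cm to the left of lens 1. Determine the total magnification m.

Lens 1: 1/d_i1 = 1/(32.3) − 1/(190) = 0.02570, so d_i1 = 38.92 cm; m₁ = −d_i1/d_o1 = -0.2048.
d_o2 = 87.0 − (38.92) = 48.08 cm.
Lens 2: 1/d_i2 = 1/(27.2) − 1/(48.08) = 0.01597, so d_i2 = 62.63 cm; m₂ = −d_i2/d_o2 = -1.303.
m = m₁·m₂ = (-0.2048)(-1.303) = +0.267.

m = +0.267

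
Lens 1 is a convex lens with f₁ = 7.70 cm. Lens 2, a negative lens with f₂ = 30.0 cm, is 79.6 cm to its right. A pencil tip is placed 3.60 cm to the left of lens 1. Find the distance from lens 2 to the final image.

Lens 1: 1/d_i1 = 1/f₁ − 1/d_o1 = 1/(7.70) − 1/(3.60) = -0.1479, so d_i1 = -6.761 cm.
The intermediate image is 6.761 cm to the left of lens 1 (virtual), which is 79.6 − (-6.761) = 86.36 cm to the left of lens 2, so d_o2 = +86.36 cm.
Lens 2 is diverging, so f₂ = −30.0 cm.
Lens 2: 1/d_i2 = 1/f₂ − 1/d_o2 = 1/(-30.0) − 1/(86.36) = -0.04491, so d_i2 = -22.3 cm.
The final image is virtual, 22.3 cm to the left of lens 2 (overall magnification ≈ 0.48).

22.3 cm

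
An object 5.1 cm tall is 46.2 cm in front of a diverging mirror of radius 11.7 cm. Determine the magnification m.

f = R/2 = 11.7/2 = 5.850 cm; for a diverging mirror, f = -5.850 cm.
1/d_i = 1/f − 1/d_o = 1/(-5.850) − 1/(46.2) = -0.1926, so d_i = -5.193 cm.
m = −d_i/d_o = −(-5.193)/(46.2) = +0.112.
The image is virtual, upright and reduced, behind the mirror.

m = +0.112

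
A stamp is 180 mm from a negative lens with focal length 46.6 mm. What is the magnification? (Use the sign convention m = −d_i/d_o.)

For a negative lens, f = -46.6 mm.
1/d_i = 1/f − 1/d_o = 1/(-46.60) − 1/(180) = -0.02701, so d_i = -37.02 mm.
m = −d_i/d_o = −(-37.02)/(180) = +0.206.
The image is virtual, upright and reduced, on the same side as the object.

m = +0.206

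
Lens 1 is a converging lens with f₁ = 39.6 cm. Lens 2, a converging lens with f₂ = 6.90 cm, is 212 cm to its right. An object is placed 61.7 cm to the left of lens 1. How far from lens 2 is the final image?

7.40 cm

Lens 1: 1/d_i1 = 1/f₁ − 1/d_o1 = 1/(39.6) − 1/(61.7) = 0.009045, so d_i1 = 110.6 cm.
The intermediate image is 110.6 cm to the right of lens 1, which is 212 − (110.6) = 101.4 cm to the left of lens 2, so d_o2 = +101.4 cm.
Lens 2: 1/d_i2 = 1/f₂ − 1/d_o2 = 1/(6.90) − 1/(101.4) = 0.1351, so d_i2 = 7.40 cm.
The final image is real, 7.40 cm to the right of lens 2 (overall magnification ≈ 0.13).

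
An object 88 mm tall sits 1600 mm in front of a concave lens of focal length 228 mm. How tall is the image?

11.0 mm

For a concave lens, f = -228 mm.
1/d_i = 1/f − 1/d_o = 1/(-228.0) − 1/(1600) = -0.005011, so d_i = -199.6 mm.
m = −d_i/d_o = +0.1247.
|h_i| = |m|·h_o = 0.1247 × 88 = 11.0 mm. The image is virtual, upright and reduced, on the same side as the object.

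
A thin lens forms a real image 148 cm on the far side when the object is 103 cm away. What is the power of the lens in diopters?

P = +1.65 D

d_i = +148 cm.
1/f = 1/d_o + 1/d_i = 1/(103) + 1/(148) = 0.01647 cm⁻¹.
f = 60.73 cm = 0.6073 m, so P = 1/f = +1.65 D.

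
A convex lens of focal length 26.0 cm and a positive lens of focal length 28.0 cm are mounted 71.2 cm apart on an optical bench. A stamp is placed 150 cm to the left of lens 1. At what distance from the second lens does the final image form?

94.7 cm

Lens 1: 1/d_i1 = 1/f₁ − 1/d_o1 = 1/(26.0) − 1/(150) = 0.03179, so d_i1 = 31.45 cm.
The intermediate image is 31.45 cm to the right of lens 1, which is 71.2 − (31.45) = 39.75 cm to the left of lens 2, so d_o2 = +39.75 cm.
Lens 2: 1/d_i2 = 1/f₂ − 1/d_o2 = 1/(28.0) − 1/(39.75) = 0.01056, so d_i2 = 94.7 cm.
The final image is real, 94.7 cm to the right of lens 2 (overall magnification ≈ 0.50).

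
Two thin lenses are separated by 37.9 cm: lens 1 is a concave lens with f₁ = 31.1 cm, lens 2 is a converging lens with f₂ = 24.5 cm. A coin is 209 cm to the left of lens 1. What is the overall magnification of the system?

f₁ = −31.1 cm (diverging).
Lens 1: 1/d_i1 = 1/(-31.1) − 1/(209) = -0.03694, so d_i1 = -27.07 cm; m₁ = −d_i1/d_o1 = +0.1295.
d_o2 = 37.9 − (-27.07) = 64.97 cm.
Lens 2: 1/d_i2 = 1/(24.5) − 1/(64.97) = 0.02542, so d_i2 = 39.33 cm; m₂ = −d_i2/d_o2 = -0.6054.
m = m₁·m₂ = (+0.1295)(-0.6054) = -0.0784.

m = -0.0784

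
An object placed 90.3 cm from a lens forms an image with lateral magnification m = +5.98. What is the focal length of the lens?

m = −d_i/d_o ⇒ d_i = −m·d_o = −(+5.98)·(90.3) = -540.0 cm.
1/f = 1/d_o + 1/d_i = 1/(90.3) + 1/(-540.0) = 0.009222, so f = 108 cm.
Since f is positive, the lens is converging.

f = 108 cm (converging)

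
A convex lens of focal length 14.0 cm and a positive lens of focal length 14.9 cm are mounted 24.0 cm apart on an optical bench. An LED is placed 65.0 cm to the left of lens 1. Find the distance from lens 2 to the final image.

10.5 cm

Lens 1: 1/d_i1 = 1/f₁ − 1/d_o1 = 1/(14.0) − 1/(65.0) = 0.05604, so d_i1 = 17.84 cm.
The intermediate image is 17.84 cm to the right of lens 1, which is 24.0 − (17.84) = 6.160 cm to the left of lens 2, so d_o2 = +6.160 cm.
Lens 2: 1/d_i2 = 1/f₂ − 1/d_o2 = 1/(14.9) − 1/(6.160) = -0.09522, so d_i2 = -10.5 cm.
The final image is virtual, 10.5 cm to the left of lens 2 (overall magnification ≈ -0.47).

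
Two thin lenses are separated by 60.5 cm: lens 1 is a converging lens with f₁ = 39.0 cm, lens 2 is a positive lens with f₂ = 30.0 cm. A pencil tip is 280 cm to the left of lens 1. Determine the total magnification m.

m = -0.328

Lens 1: 1/d_i1 = 1/(39.0) − 1/(280) = 0.02207, so d_i1 = 45.31 cm; m₁ = −d_i1/d_o1 = -0.1618.
d_o2 = 60.5 − (45.31) = 15.19 cm.
Lens 2: 1/d_i2 = 1/(30.0) − 1/(15.19) = -0.03250, so d_i2 = -30.77 cm; m₂ = −d_i2/d_o2 = +2.026.
m = m₁·m₂ = (-0.1618)(+2.026) = -0.328.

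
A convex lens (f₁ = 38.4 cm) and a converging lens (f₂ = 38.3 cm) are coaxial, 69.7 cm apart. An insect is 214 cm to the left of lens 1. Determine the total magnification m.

Lens 1: 1/d_i1 = 1/(38.4) − 1/(214) = 0.02137, so d_i1 = 46.80 cm; m₁ = −d_i1/d_o1 = -0.2187.
d_o2 = 69.7 − (46.80) = 22.90 cm.
Lens 2: 1/d_i2 = 1/(38.3) − 1/(22.90) = -0.01756, so d_i2 = -56.95 cm; m₂ = −d_i2/d_o2 = +2.487.
m = m₁·m₂ = (-0.2187)(+2.487) = -0.544.

m = -0.544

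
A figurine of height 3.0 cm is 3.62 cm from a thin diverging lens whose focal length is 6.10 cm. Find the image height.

For a diverging lens, f = -6.10 cm.
1/d_i = 1/f − 1/d_o = 1/(-6.100) − 1/(3.62) = -0.4402, so d_i = -2.272 cm.
m = −d_i/d_o = +0.6276.
|h_i| = |m|·h_o = 0.6276 × 3.0 = 1.88 cm. The image is virtual, upright and reduced, on the same side as the object.

1.88 cm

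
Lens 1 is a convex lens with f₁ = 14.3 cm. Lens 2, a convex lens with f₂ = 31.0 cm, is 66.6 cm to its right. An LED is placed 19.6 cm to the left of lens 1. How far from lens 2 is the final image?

Lens 1: 1/d_i1 = 1/f₁ − 1/d_o1 = 1/(14.3) − 1/(19.6) = 0.01891, so d_i1 = 52.88 cm.
The intermediate image is 52.88 cm to the right of lens 1, which is 66.6 − (52.88) = 13.72 cm to the left of lens 2, so d_o2 = +13.72 cm.
Lens 2: 1/d_i2 = 1/f₂ − 1/d_o2 = 1/(31.0) − 1/(13.72) = -0.04063, so d_i2 = -24.6 cm.
The final image is virtual, 24.6 cm to the left of lens 2 (overall magnification ≈ -4.8).

24.6 cm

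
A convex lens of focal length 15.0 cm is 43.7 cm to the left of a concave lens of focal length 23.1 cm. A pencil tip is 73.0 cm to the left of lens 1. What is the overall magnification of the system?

m = -0.125

Lens 1: 1/d_i1 = 1/(15.0) − 1/(73.0) = 0.05297, so d_i1 = 18.88 cm; m₁ = −d_i1/d_o1 = -0.2586.
d_o2 = 43.7 − (18.88) = 24.82 cm.
f₂ = −23.1 cm (diverging).
Lens 2: 1/d_i2 = 1/(-23.1) − 1/(24.82) = -0.08358, so d_i2 = -11.96 cm; m₂ = −d_i2/d_o2 = +0.4821.
m = m₁·m₂ = (-0.2586)(+0.4821) = -0.125.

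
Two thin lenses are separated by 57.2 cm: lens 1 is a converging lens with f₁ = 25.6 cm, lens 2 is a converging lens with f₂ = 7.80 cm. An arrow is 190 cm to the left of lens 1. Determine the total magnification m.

Lens 1: 1/d_i1 = 1/(25.6) − 1/(190) = 0.03380, so d_i1 = 29.59 cm; m₁ = −d_i1/d_o1 = -0.1557.
d_o2 = 57.2 − (29.59) = 27.61 cm.
Lens 2: 1/d_i2 = 1/(7.80) − 1/(27.61) = 0.09199, so d_i2 = 10.87 cm; m₂ = −d_i2/d_o2 = -0.3937.
m = m₁·m₂ = (-0.1557)(-0.3937) = +0.0613.

m = +0.0613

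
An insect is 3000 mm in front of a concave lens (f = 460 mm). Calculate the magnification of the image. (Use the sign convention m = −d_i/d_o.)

m = +0.133

For a concave lens, f = -460 mm.
1/d_i = 1/f − 1/d_o = 1/(-460.0) − 1/(3000) = -0.002507, so d_i = -398.8 mm.
m = −d_i/d_o = −(-398.8)/(3000) = +0.133.
The image is virtual, upright and reduced, on the same side as the object.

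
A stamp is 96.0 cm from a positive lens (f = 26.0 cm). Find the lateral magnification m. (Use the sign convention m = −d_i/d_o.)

m = -0.371

1/d_i = 1/f − 1/d_o = 1/(26.00) − 1/(96.0) = 0.02804, so d_i = 35.66 cm.
m = −d_i/d_o = −(35.66)/(96.0) = -0.371.
The image is real, inverted and reduced, on the far side of the lens.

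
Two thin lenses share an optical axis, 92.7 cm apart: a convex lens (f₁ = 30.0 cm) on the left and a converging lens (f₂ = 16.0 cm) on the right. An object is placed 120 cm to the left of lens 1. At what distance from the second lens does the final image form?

Lens 1: 1/d_i1 = 1/f₁ − 1/d_o1 = 1/(30.0) − 1/(120) = 0.02500, so d_i1 = 40.00 cm.
The intermediate image is 40.00 cm to the right of lens 1, which is 92.7 − (40.00) = 52.70 cm to the left of lens 2, so d_o2 = +52.70 cm.
Lens 2: 1/d_i2 = 1/f₂ − 1/d_o2 = 1/(16.0) − 1/(52.70) = 0.04352, so d_i2 = 23.0 cm.
The final image is real, 23.0 cm to the right of lens 2 (overall magnification ≈ 0.15).

23.0 cm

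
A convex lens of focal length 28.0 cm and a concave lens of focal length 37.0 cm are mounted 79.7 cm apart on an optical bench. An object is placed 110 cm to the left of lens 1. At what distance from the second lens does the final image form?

Lens 1: 1/d_i1 = 1/f₁ − 1/d_o1 = 1/(28.0) − 1/(110) = 0.02662, so d_i1 = 37.56 cm.
The intermediate image is 37.56 cm to the right of lens 1, which is 79.7 − (37.56) = 42.14 cm to the left of lens 2, so d_o2 = +42.14 cm.
Lens 2 is diverging, so f₂ = −37.0 cm.
Lens 2: 1/d_i2 = 1/f₂ − 1/d_o2 = 1/(-37.0) − 1/(42.14) = -0.05076, so d_i2 = -19.7 cm.
The final image is virtual, 19.7 cm to the left of lens 2 (overall magnification ≈ -0.16).

19.7 cm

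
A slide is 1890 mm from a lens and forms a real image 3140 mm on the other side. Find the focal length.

f = 1180 mm (converging)

Real image ⇒ d_i = +3140 mm.
1/f = 1/d_o + 1/d_i = 1/(1890) + 1/(3140) = 0.0008476, so f = 1180 mm.
Since f is positive, the lens is converging.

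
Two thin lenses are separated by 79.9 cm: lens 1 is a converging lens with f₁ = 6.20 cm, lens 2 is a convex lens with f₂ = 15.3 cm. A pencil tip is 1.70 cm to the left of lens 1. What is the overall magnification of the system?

Lens 1: 1/d_i1 = 1/(6.20) − 1/(1.70) = -0.4269, so d_i1 = -2.342 cm; m₁ = −d_i1/d_o1 = +1.378.
d_o2 = 79.9 − (-2.342) = 82.24 cm.
Lens 2: 1/d_i2 = 1/(15.3) − 1/(82.24) = 0.05320, so d_i2 = 18.80 cm; m₂ = −d_i2/d_o2 = -0.2286.
m = m₁·m₂ = (+1.378)(-0.2286) = -0.315.

m = -0.315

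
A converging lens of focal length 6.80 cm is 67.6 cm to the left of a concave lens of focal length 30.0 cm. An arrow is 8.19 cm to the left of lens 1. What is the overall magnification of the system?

m = -2.55

Lens 1: 1/d_i1 = 1/(6.80) − 1/(8.19) = 0.02496, so d_i1 = 40.07 cm; m₁ = −d_i1/d_o1 = -4.893.
d_o2 = 67.6 − (40.07) = 27.53 cm.
f₂ = −30.0 cm (diverging).
Lens 2: 1/d_i2 = 1/(-30.0) − 1/(27.53) = -0.06966, so d_i2 = -14.36 cm; m₂ = −d_i2/d_o2 = +0.5215.
m = m₁·m₂ = (-4.893)(+0.5215) = -2.55.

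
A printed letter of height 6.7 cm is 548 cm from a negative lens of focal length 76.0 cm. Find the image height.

For a negative lens, f = -76.0 cm.
1/d_i = 1/f − 1/d_o = 1/(-76.00) − 1/(548) = -0.01498, so d_i = -66.74 cm.
m = −d_i/d_o = +0.1218.
|h_i| = |m|·h_o = 0.1218 × 6.7 = 0.816 cm. The image is virtual, upright and reduced, on the same side as the object.

0.816 cm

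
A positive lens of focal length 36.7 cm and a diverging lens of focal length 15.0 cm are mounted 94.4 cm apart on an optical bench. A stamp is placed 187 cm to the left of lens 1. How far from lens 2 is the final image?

11.5 cm

Lens 1: 1/d_i1 = 1/f₁ − 1/d_o1 = 1/(36.7) − 1/(187) = 0.02190, so d_i1 = 45.66 cm.
The intermediate image is 45.66 cm to the right of lens 1, which is 94.4 − (45.66) = 48.74 cm to the left of lens 2, so d_o2 = +48.74 cm.
Lens 2 is diverging, so f₂ = −15.0 cm.
Lens 2: 1/d_i2 = 1/f₂ − 1/d_o2 = 1/(-15.0) − 1/(48.74) = -0.08718, so d_i2 = -11.5 cm.
The final image is virtual, 11.5 cm to the left of lens 2 (overall magnification ≈ -0.057).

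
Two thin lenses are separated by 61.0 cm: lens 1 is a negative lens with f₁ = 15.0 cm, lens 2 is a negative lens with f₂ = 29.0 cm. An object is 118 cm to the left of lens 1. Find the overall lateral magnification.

f₁ = −15.0 cm (diverging).
Lens 1: 1/d_i1 = 1/(-15.0) − 1/(118) = -0.07514, so d_i1 = -13.31 cm; m₁ = −d_i1/d_o1 = +0.1128.
d_o2 = 61.0 − (-13.31) = 74.31 cm.
f₂ = −29.0 cm (diverging).
Lens 2: 1/d_i2 = 1/(-29.0) − 1/(74.31) = -0.04794, so d_i2 = -20.86 cm; m₂ = −d_i2/d_o2 = +0.2807.
m = m₁·m₂ = (+0.1128)(+0.2807) = +0.0317.

m = +0.0317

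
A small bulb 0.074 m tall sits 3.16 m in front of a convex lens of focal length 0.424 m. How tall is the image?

0.0115 m

1/d_i = 1/f − 1/d_o = 1/(0.4240) − 1/(3.16) = 2.042, so d_i = 0.4897 m.
m = −d_i/d_o = -0.1550.
|h_i| = |m|·h_o = 0.1550 × 0.074 = 0.0115 m. The image is real, inverted and reduced, on the far side of the lens.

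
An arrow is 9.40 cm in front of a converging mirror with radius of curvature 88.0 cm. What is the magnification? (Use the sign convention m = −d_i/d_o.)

m = +1.27

f = R/2 = 88.0/2 = 44.00 cm.
1/d_i = 1/f − 1/d_o = 1/(44.00) − 1/(9.40) = -0.08366, so d_i = -11.95 cm.
m = −d_i/d_o = −(-11.95)/(9.40) = +1.27.
The image is virtual, upright and enlarged, behind the mirror.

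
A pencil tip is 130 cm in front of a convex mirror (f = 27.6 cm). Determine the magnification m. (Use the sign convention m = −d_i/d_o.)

m = +0.175

For a convex mirror, f = -27.6 cm.
1/d_i = 1/f − 1/d_o = 1/(-27.60) − 1/(130) = -0.04392, so d_i = -22.77 cm.
m = −d_i/d_o = −(-22.77)/(130) = +0.175.
The image is virtual, upright and reduced, behind the mirror.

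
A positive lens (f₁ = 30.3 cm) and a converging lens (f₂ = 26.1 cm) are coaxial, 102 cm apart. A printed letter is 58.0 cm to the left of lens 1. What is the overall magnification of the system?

Lens 1: 1/d_i1 = 1/(30.3) − 1/(58.0) = 0.01576, so d_i1 = 63.44 cm; m₁ = −d_i1/d_o1 = -1.094.
d_o2 = 102 − (63.44) = 38.56 cm.
Lens 2: 1/d_i2 = 1/(26.1) − 1/(38.56) = 0.01238, so d_i2 = 80.77 cm; m₂ = −d_i2/d_o2 = -2.095.
m = m₁·m₂ = (-1.094)(-2.095) = +2.29.

m = +2.29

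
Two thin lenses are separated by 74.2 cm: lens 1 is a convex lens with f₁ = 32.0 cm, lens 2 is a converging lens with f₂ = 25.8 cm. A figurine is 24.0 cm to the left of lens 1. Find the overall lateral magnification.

Lens 1: 1/d_i1 = 1/(32.0) − 1/(24.0) = -0.01042, so d_i1 = -96.00 cm; m₁ = −d_i1/d_o1 = +4.000.
d_o2 = 74.2 − (-96.00) = 170.2 cm.
Lens 2: 1/d_i2 = 1/(25.8) − 1/(170.2) = 0.03288, so d_i2 = 30.41 cm; m₂ = −d_i2/d_o2 = -0.1787.
m = m₁·m₂ = (+4.000)(-0.1787) = -0.715.

m = -0.715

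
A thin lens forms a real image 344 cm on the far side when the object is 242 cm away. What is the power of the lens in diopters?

d_i = +344 cm.
1/f = 1/d_o + 1/d_i = 1/(242) + 1/(344) = 0.007039 cm⁻¹.
f = 142.1 cm = 1.421 m, so P = 1/f = +0.704 D.

P = +0.704 D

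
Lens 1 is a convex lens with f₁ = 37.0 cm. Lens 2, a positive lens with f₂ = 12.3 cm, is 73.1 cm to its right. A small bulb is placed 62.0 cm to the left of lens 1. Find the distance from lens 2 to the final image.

7.41 cm

Lens 1: 1/d_i1 = 1/f₁ − 1/d_o1 = 1/(37.0) − 1/(62.0) = 0.01090, so d_i1 = 91.76 cm.
The intermediate image is 91.76 cm to the right of lens 1, which lies 18.66 cm to the right of lens 2 — a virtual object — so d_o2 = −18.66 cm.
Lens 2: 1/d_i2 = 1/f₂ − 1/d_o2 = 1/(12.3) − 1/(-18.66) = 0.1349, so d_i2 = 7.41 cm.
The final image is real, 7.41 cm to the right of lens 2 (overall magnification ≈ -0.59).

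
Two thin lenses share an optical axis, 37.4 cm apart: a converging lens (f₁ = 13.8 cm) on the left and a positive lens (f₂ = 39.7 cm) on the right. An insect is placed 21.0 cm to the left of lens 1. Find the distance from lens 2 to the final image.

2.66 cm

Lens 1: 1/d_i1 = 1/f₁ − 1/d_o1 = 1/(13.8) − 1/(21.0) = 0.02484, so d_i1 = 40.25 cm.
The intermediate image is 40.25 cm to the right of lens 1, which lies 2.850 cm to the right of lens 2 — a virtual object — so d_o2 = −2.850 cm.
Lens 2: 1/d_i2 = 1/f₂ − 1/d_o2 = 1/(39.7) − 1/(-2.850) = 0.3761, so d_i2 = 2.66 cm.
The final image is real, 2.66 cm to the right of lens 2 (overall magnification ≈ -1.8).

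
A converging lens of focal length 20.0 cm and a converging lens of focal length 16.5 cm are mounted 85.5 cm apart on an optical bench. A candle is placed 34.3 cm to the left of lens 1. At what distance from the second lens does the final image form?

29.4 cm

Lens 1: 1/d_i1 = 1/f₁ − 1/d_o1 = 1/(20.0) − 1/(34.3) = 0.02085, so d_i1 = 47.97 cm.
The intermediate image is 47.97 cm to the right of lens 1, which is 85.5 − (47.97) = 37.53 cm to the left of lens 2, so d_o2 = +37.53 cm.
Lens 2: 1/d_i2 = 1/f₂ − 1/d_o2 = 1/(16.5) − 1/(37.53) = 0.03396, so d_i2 = 29.4 cm.
The final image is real, 29.4 cm to the right of lens 2 (overall magnification ≈ 1.1).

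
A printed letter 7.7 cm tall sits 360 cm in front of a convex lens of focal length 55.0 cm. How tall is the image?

1.39 cm

1/d_i = 1/f − 1/d_o = 1/(55.00) − 1/(360) = 0.01540, so d_i = 64.92 cm.
m = −d_i/d_o = -0.1803.
|h_i| = |m|·h_o = 0.1803 × 7.7 = 1.39 cm. The image is real, inverted and reduced, on the far side of the lens.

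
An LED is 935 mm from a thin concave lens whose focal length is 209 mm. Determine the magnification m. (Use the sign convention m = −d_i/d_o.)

m = +0.183

For a concave lens, f = -209 mm.
1/d_i = 1/f − 1/d_o = 1/(-209.0) − 1/(935) = -0.005854, so d_i = -170.8 mm.
m = −d_i/d_o = −(-170.8)/(935) = +0.183.
The image is virtual, upright and reduced, on the same side as the object.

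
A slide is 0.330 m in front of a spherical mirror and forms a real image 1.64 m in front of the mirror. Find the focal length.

Real image ⇒ d_i = +1.64 m.
1/f = 1/d_o + 1/d_i = 1/(0.330) + 1/(1.64) = 3.640, so f = 0.275 m.
Since f is positive, the spherical mirror is concave.

f = 0.275 m (concave)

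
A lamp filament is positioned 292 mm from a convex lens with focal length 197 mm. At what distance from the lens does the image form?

Thin-lens equation: 1/s_i = 1/f − 1/s_o = 1/(197.0) − 1/(292) = 0.005076 − 0.003425 = 0.001651, so s_i = 606 mm.
The image is real, inverted and enlarged, on the far side of the lens.

606 mm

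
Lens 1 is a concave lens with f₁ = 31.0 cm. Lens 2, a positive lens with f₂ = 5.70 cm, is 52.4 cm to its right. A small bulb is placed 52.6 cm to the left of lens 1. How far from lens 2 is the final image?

Lens 1 is diverging, so f₁ = −31.0 cm.
Lens 1: 1/d_i1 = 1/f₁ − 1/d_o1 = 1/(-31.0) − 1/(52.6) = -0.05127, so d_i1 = -19.50 cm.
The intermediate image is 19.50 cm to the left of lens 1 (virtual), which is 52.4 − (-19.50) = 71.90 cm to the left of lens 2, so d_o2 = +71.90 cm.
Lens 2: 1/d_i2 = 1/f₂ − 1/d_o2 = 1/(5.70) − 1/(71.90) = 0.1615, so d_i2 = 6.19 cm.
The final image is real, 6.19 cm to the right of lens 2 (overall magnification ≈ -0.032).

6.19 cm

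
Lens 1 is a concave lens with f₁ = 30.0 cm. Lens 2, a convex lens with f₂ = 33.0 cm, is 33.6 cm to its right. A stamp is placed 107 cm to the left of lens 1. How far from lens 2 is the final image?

78.3 cm

Lens 1 is diverging, so f₁ = −30.0 cm.
Lens 1: 1/d_i1 = 1/f₁ − 1/d_o1 = 1/(-30.0) − 1/(107) = -0.04268, so d_i1 = -23.43 cm.
The intermediate image is 23.43 cm to the left of lens 1 (virtual), which is 33.6 − (-23.43) = 57.03 cm to the left of lens 2, so d_o2 = +57.03 cm.
Lens 2: 1/d_i2 = 1/f₂ − 1/d_o2 = 1/(33.0) − 1/(57.03) = 0.01277, so d_i2 = 78.3 cm.
The final image is real, 78.3 cm to the right of lens 2 (overall magnification ≈ -0.30).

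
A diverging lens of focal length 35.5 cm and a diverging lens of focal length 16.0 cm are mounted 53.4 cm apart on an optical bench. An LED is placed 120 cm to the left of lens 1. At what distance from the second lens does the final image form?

Lens 1 is diverging, so f₁ = −35.5 cm.
Lens 1: 1/d_i1 = 1/f₁ − 1/d_o1 = 1/(-35.5) − 1/(120) = -0.03650, so d_i1 = -27.40 cm.
The intermediate image is 27.40 cm to the left of lens 1 (virtual), which is 53.4 − (-27.40) = 80.80 cm to the left of lens 2, so d_o2 = +80.80 cm.
Lens 2 is diverging, so f₂ = −16.0 cm.
Lens 2: 1/d_i2 = 1/f₂ − 1/d_o2 = 1/(-16.0) − 1/(80.80) = -0.07488, so d_i2 = -13.4 cm.
The final image is virtual, 13.4 cm to the left of lens 2 (overall magnification ≈ 0.038).

13.4 cm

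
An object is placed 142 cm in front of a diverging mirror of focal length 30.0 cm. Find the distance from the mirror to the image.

24.8 cm

For a diverging mirror, f = -30.0 cm.
Mirror equation: 1/q = 1/f − 1/p = 1/(-30.00) − 1/(142) = -0.03333 − 0.007042 = -0.04038, so q = -24.8 cm.
The image is virtual, upright and reduced, behind the mirror.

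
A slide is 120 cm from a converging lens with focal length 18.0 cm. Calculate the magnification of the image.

1/d_i = 1/f − 1/d_o = 1/(18.00) − 1/(120) = 0.04722, so d_i = 21.18 cm.
m = −d_i/d_o = −(21.18)/(120) = -0.176.
The image is real, inverted and reduced, on the far side of the lens.

m = -0.176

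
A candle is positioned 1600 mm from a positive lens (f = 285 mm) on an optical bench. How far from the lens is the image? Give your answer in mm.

Thin-lens equation: 1/v = 1/f − 1/u = 1/(285.0) − 1/(1600) = 0.003509 − 0.0006250 = 0.002884, so v = 347 mm.
The image is real, inverted and reduced, on the far side of the lens.

347 mm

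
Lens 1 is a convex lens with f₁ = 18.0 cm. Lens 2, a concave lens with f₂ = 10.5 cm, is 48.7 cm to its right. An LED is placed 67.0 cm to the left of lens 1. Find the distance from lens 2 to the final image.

Lens 1: 1/d_i1 = 1/f₁ − 1/d_o1 = 1/(18.0) − 1/(67.0) = 0.04063, so d_i1 = 24.61 cm.
The intermediate image is 24.61 cm to the right of lens 1, which is 48.7 − (24.61) = 24.09 cm to the left of lens 2, so d_o2 = +24.09 cm.
Lens 2 is diverging, so f₂ = −10.5 cm.
Lens 2: 1/d_i2 = 1/f₂ − 1/d_o2 = 1/(-10.5) − 1/(24.09) = -0.1367, so d_i2 = -7.31 cm.
The final image is virtual, 7.31 cm to the left of lens 2 (overall magnification ≈ -0.11).

7.31 cm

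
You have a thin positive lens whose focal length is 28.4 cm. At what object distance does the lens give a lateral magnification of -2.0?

42.6 cm

m = −d_i/d_o ⇒ d_i = −m·d_o.
1/f = 1/d_o + 1/d_i = 1/d_o − 1/(m·d_o) = (1 − 1/m)/d_o, so d_o = f(1 − 1/m) = (28.40)(1 − 1/(-2.0)) = 42.6 cm.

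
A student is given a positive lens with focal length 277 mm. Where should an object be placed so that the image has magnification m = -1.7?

440 mm

m = −d_i/d_o ⇒ d_i = −m·d_o.
1/f = 1/d_o + 1/d_i = 1/d_o − 1/(m·d_o) = (1 − 1/m)/d_o, so d_o = f(1 − 1/m) = (277.0)(1 − 1/(-1.7)) = 440 mm.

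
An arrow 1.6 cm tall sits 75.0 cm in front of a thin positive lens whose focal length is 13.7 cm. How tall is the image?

1/d_i = 1/f − 1/d_o = 1/(13.70) − 1/(75.0) = 0.05966, so d_i = 16.76 cm.
m = −d_i/d_o = -0.2235.
|h_i| = |m|·h_o = 0.2235 × 1.6 = 0.358 cm. The image is real, inverted and reduced, on the far side of the lens.

0.358 cm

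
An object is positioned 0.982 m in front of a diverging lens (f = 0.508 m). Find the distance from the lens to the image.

0.335 m

For a diverging lens, f = -0.508 m.
Thin-lens equation: 1/s_i = 1/f − 1/s_o = 1/(-0.5080) − 1/(0.982) = -1.969 − 1.018 = -2.987, so s_i = -0.335 m.
The image is virtual, upright and reduced, on the same side as the object.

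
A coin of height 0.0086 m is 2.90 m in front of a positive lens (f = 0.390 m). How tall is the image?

0.00134 m

1/d_i = 1/f − 1/d_o = 1/(0.3900) − 1/(2.90) = 2.219, so d_i = 0.4506 m.
m = −d_i/d_o = -0.1554.
|h_i| = |m|·h_o = 0.1554 × 0.0086 = 0.00134 m. The image is real, inverted and reduced, on the far side of the lens.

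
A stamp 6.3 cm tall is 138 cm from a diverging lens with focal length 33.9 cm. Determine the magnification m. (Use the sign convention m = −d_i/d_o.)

For a diverging lens, f = -33.9 cm.
1/d_i = 1/f − 1/d_o = 1/(-33.90) − 1/(138) = -0.03674, so d_i = -27.21 cm.
m = −d_i/d_o = −(-27.21)/(138) = +0.197.
The image is virtual, upright and reduced, on the same side as the object.

m = +0.197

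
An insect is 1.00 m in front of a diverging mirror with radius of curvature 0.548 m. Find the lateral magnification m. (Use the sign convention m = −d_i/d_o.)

f = R/2 = 0.548/2 = 0.2740 m; for a diverging mirror, f = -0.2740 m.
1/d_i = 1/f − 1/d_o = 1/(-0.2740) − 1/(1.00) = -4.650, so d_i = -0.2151 m.
m = −d_i/d_o = −(-0.2151)/(1.00) = +0.215.
The image is virtual, upright and reduced, behind the mirror.

m = +0.215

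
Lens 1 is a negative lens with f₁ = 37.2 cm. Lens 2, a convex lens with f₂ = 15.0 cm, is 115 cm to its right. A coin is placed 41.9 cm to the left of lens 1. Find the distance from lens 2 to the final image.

Lens 1 is diverging, so f₁ = −37.2 cm.
Lens 1: 1/d_i1 = 1/f₁ − 1/d_o1 = 1/(-37.2) − 1/(41.9) = -0.05075, so d_i1 = -19.71 cm.
The intermediate image is 19.71 cm to the left of lens 1 (virtual), which is 115 − (-19.71) = 134.7 cm to the left of lens 2, so d_o2 = +134.7 cm.
Lens 2: 1/d_i2 = 1/f₂ − 1/d_o2 = 1/(15.0) − 1/(134.7) = 0.05924, so d_i2 = 16.9 cm.
The final image is real, 16.9 cm to the right of lens 2 (overall magnification ≈ -0.059).

16.9 cm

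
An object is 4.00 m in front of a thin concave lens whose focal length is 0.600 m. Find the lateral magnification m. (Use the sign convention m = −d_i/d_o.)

m = +0.130

For a concave lens, f = -0.600 m.
1/d_i = 1/f − 1/d_o = 1/(-0.6000) − 1/(4.00) = -1.917, so d_i = -0.5217 m.
m = −d_i/d_o = −(-0.5217)/(4.00) = +0.130.
The image is virtual, upright and reduced, on the same side as the object.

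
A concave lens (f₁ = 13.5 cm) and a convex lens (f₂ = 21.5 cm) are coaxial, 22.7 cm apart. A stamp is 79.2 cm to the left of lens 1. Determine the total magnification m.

m = -0.246

f₁ = −13.5 cm (diverging).
Lens 1: 1/d_i1 = 1/(-13.5) − 1/(79.2) = -0.08670, so d_i1 = -11.53 cm; m₁ = −d_i1/d_o1 = +0.1456.
d_o2 = 22.7 − (-11.53) = 34.23 cm.
Lens 2: 1/d_i2 = 1/(21.5) − 1/(34.23) = 0.01730, so d_i2 = 57.81 cm; m₂ = −d_i2/d_o2 = -1.689.
m = m₁·m₂ = (+0.1456)(-1.689) = -0.246.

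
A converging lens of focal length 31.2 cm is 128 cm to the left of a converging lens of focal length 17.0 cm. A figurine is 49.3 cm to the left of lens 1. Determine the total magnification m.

Lens 1: 1/d_i1 = 1/(31.2) − 1/(49.3) = 0.01177, so d_i1 = 84.98 cm; m₁ = −d_i1/d_o1 = -1.724.
d_o2 = 128 − (84.98) = 43.02 cm.
Lens 2: 1/d_i2 = 1/(17.0) − 1/(43.02) = 0.03558, so d_i2 = 28.11 cm; m₂ = −d_i2/d_o2 = -0.6533.
m = m₁·m₂ = (-1.724)(-0.6533) = +1.13.

m = +1.13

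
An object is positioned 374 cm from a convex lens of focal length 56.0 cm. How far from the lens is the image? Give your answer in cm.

65.9 cm

Lens equation: 1/s_i = 1/f − 1/s_o = 1/(56.00) − 1/(374) = 0.01786 − 0.002674 = 0.01518, so s_i = 65.9 cm.
The image is real, inverted and reduced, on the far side of the lens.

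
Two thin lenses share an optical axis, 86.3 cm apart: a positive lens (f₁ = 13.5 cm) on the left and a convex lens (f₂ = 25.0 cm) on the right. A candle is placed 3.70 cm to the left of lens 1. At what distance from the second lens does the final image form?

34.4 cm

Lens 1: 1/d_i1 = 1/f₁ − 1/d_o1 = 1/(13.5) − 1/(3.70) = -0.1962, so d_i1 = -5.097 cm.
The intermediate image is 5.097 cm to the left of lens 1 (virtual), which is 86.3 − (-5.097) = 91.40 cm to the left of lens 2, so d_o2 = +91.40 cm.
Lens 2: 1/d_i2 = 1/f₂ − 1/d_o2 = 1/(25.0) − 1/(91.40) = 0.02906, so d_i2 = 34.4 cm.
The final image is real, 34.4 cm to the right of lens 2 (overall magnification ≈ -0.52).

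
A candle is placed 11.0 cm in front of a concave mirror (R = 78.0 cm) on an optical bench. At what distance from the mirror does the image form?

f = R/2 = 78.0/2 = 39.00 cm.
Mirror equation: 1/v = 1/f − 1/u = 1/(39.00) − 1/(11.0) = 0.02564 − 0.09091 = -0.06527, so v = -15.3 cm.
The image is virtual, upright and enlarged, behind the mirror.

15.3 cm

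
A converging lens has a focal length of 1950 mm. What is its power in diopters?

f = 195 cm = 1.95 m.
P = 1/f = 1/(1.95 m) = +0.513 D.

P = +0.513 D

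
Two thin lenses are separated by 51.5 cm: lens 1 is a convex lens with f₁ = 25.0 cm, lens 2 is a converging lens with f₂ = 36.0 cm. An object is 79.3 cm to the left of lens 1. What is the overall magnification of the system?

Lens 1: 1/d_i1 = 1/(25.0) − 1/(79.3) = 0.02739, so d_i1 = 36.51 cm; m₁ = −d_i1/d_o1 = -0.4604.
d_o2 = 51.5 − (36.51) = 14.99 cm.
Lens 2: 1/d_i2 = 1/(36.0) − 1/(14.99) = -0.03893, so d_i2 = -25.68 cm; m₂ = −d_i2/d_o2 = +1.713.
m = m₁·m₂ = (-0.4604)(+1.713) = -0.789.

m = -0.789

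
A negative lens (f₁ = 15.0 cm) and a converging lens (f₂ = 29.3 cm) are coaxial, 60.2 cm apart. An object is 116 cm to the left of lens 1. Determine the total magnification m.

f₁ = −15.0 cm (diverging).
Lens 1: 1/d_i1 = 1/(-15.0) − 1/(116) = -0.07529, so d_i1 = -13.28 cm; m₁ = −d_i1/d_o1 = +0.1145.
d_o2 = 60.2 − (-13.28) = 73.48 cm.
Lens 2: 1/d_i2 = 1/(29.3) − 1/(73.48) = 0.02052, so d_i2 = 48.73 cm; m₂ = −d_i2/d_o2 = -0.6632.
m = m₁·m₂ = (+0.1145)(-0.6632) = -0.0759.

m = -0.0759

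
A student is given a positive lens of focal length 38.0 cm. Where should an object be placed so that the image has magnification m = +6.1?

31.8 cm

m = −d_i/d_o ⇒ d_i = −m·d_o.
1/f = 1/d_o + 1/d_i = 1/d_o − 1/(m·d_o) = (1 − 1/m)/d_o, so d_o = f(1 − 1/m) = (38.00)(1 − 1/(+6.1)) = 31.8 cm.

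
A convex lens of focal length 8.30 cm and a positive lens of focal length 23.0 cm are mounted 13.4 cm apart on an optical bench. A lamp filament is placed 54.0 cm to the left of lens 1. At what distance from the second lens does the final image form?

Lens 1: 1/d_i1 = 1/f₁ − 1/d_o1 = 1/(8.30) − 1/(54.0) = 0.1020, so d_i1 = 9.807 cm.
The intermediate image is 9.807 cm to the right of lens 1, which is 13.4 − (9.807) = 3.593 cm to the left of lens 2, so d_o2 = +3.593 cm.
Lens 2: 1/d_i2 = 1/f₂ − 1/d_o2 = 1/(23.0) − 1/(3.593) = -0.2348, so d_i2 = -4.26 cm.
The final image is virtual, 4.26 cm to the left of lens 2 (overall magnification ≈ -0.22).

4.26 cm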